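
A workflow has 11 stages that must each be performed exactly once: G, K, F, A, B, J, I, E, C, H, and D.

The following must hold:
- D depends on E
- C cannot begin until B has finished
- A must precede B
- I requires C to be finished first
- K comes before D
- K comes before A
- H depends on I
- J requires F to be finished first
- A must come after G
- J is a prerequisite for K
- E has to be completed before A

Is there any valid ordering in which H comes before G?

No

Following G → A → B → C → I → H, G must precede H in every valid ordering.
So no valid ordering can have H before G.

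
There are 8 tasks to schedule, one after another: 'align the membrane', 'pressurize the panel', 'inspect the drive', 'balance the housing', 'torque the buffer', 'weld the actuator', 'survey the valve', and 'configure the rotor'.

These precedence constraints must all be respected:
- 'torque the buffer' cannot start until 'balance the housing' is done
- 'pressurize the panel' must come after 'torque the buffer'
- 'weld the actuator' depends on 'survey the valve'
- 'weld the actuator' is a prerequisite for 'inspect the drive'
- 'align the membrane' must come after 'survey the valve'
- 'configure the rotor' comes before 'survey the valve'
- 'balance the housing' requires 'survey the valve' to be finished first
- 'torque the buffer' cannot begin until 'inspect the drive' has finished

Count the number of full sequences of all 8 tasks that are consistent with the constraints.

18

Only 'configure the rotor' has no prerequisites, so it must go first.
Counting all ways to extend the partial order to a total order gives 18.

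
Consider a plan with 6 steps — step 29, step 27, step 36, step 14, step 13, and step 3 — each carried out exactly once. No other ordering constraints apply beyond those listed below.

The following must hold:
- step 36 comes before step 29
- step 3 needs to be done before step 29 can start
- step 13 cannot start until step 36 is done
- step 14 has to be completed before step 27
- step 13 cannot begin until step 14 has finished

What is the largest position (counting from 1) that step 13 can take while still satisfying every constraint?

Nothing depends on step 13, so it can be the final step, position 6.

6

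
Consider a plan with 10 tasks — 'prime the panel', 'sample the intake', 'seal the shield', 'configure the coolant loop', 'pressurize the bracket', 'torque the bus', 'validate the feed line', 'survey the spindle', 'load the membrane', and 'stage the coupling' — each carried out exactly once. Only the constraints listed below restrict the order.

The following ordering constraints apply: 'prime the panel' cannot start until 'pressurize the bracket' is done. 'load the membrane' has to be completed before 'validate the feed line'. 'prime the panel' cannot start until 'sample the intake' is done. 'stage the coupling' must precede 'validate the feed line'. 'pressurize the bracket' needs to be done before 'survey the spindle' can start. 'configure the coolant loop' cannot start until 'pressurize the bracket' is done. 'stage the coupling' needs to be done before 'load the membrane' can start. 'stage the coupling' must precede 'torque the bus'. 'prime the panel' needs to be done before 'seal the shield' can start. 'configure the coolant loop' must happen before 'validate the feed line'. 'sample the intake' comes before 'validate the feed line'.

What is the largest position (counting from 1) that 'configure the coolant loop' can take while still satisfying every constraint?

Following the constraints forward from 'configure the coolant loop', its only required successor is 'validate the feed line'.
With 1 mandatory successor out of 10 tasks total, the latest slot for 'configure the coolant loop' is 10−1 = 9, and it's reachable by doing all non-successors before 'configure the coolant loop'.

9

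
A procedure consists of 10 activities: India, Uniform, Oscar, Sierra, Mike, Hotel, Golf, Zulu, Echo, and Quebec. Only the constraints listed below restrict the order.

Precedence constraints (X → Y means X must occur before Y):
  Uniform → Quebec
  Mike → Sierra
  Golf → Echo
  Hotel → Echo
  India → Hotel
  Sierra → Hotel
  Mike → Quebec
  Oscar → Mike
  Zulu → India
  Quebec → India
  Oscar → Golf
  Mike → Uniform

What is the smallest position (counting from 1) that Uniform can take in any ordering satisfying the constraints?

The activities that are forced before Uniform, directly or transitively, are Oscar, Mike. That's 2 activities.
So at minimum 2 activities come before Uniform, putting Uniform no earlier than position 3. That position is achievable by scheduling exactly those predecessors first.

3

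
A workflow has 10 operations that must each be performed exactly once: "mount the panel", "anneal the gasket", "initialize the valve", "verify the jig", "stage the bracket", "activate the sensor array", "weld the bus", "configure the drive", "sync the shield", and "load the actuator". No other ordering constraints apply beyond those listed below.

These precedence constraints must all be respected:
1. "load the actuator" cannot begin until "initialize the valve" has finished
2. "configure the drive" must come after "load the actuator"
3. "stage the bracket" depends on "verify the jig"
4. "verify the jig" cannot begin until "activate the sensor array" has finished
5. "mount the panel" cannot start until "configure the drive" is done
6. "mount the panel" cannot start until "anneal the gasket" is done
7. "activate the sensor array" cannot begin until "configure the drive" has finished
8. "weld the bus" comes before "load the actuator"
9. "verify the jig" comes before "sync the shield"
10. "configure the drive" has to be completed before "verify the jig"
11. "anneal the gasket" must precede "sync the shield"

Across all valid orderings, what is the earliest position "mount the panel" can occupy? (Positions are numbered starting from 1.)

6

Working backwards through the constraints from "mount the panel", its full set of required predecessors is "anneal the gasket", "initialize the valve", "weld the bus", "configure the drive", "load the actuator" — 5 of them.
So at minimum 5 operations come before "mount the panel", putting "mount the panel" no earlier than position 6. That position is achievable by scheduling exactly those predecessors first.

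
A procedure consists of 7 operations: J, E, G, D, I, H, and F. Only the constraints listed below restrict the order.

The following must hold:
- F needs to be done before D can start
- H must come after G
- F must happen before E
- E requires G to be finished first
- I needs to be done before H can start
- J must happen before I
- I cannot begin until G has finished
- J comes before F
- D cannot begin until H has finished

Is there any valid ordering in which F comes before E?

The constraints force F before E, so yes — every valid ordering has F earlier.

Yes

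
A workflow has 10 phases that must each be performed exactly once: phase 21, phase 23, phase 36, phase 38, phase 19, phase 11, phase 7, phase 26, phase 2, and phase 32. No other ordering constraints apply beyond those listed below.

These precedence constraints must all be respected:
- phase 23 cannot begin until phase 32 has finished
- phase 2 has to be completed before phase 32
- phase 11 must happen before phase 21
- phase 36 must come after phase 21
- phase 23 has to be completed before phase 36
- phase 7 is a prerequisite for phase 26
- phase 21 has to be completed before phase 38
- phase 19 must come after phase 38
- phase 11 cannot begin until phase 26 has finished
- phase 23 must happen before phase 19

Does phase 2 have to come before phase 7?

No

Nothing in the constraints links phase 2 and phase 7; they are unordered relative to each other.
A valid ordering placing phase 7 before phase 2 exists, so the answer is no.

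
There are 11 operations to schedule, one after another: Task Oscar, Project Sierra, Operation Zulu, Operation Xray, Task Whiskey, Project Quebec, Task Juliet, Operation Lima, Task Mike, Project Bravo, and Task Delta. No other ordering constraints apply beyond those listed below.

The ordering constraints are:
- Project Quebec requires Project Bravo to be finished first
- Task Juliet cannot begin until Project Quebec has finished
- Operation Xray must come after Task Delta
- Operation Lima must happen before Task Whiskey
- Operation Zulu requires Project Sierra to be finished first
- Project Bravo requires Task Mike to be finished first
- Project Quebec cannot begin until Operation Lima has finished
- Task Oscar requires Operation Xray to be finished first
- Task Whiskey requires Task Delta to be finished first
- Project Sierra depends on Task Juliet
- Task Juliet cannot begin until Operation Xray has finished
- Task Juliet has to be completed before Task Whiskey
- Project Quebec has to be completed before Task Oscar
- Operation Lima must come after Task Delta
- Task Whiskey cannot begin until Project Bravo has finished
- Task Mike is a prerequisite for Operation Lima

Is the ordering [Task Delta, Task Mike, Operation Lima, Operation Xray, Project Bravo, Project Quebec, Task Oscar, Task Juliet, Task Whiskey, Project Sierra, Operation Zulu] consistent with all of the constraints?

Yes

Every stated constraint is respected: Task Delta sits at position 1, ahead of Task Whiskey at position 9, and each of the other listed pairs likewise has the predecessor earlier in the sequence.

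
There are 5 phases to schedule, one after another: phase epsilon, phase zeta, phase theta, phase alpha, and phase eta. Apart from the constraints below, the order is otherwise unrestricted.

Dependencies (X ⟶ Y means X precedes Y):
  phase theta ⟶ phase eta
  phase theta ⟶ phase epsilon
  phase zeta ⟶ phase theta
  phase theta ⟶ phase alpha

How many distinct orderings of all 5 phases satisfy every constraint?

Only phase zeta has no prerequisites, so it must go first.
Counting all ways to extend the partial order to a total order gives 6.

6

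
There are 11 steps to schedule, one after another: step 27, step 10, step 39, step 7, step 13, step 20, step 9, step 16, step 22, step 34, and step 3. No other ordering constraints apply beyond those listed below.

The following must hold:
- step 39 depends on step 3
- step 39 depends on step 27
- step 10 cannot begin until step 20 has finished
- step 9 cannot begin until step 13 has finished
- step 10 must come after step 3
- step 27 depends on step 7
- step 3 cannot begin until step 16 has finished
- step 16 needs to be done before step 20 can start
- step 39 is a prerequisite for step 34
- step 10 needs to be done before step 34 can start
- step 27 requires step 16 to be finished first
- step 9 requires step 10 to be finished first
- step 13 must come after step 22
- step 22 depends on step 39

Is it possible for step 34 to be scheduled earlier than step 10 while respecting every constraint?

No

The constraints give a chain step 10 → step 34, which forces step 10 before step 34.
Hence step 34 can never be scheduled before step 10.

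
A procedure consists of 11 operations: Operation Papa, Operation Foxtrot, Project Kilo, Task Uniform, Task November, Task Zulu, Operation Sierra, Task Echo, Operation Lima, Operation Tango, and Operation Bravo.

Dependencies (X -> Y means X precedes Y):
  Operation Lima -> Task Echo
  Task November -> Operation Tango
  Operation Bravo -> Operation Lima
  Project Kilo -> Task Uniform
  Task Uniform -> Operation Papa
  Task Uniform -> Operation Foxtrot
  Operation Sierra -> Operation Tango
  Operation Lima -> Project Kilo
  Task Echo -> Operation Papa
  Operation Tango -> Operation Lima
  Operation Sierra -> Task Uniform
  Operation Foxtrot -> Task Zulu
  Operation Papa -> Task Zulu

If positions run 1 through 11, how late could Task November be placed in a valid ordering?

Following every chain forward from Task November, the operations that must come later are Operation Papa, Operation Foxtrot, Project Kilo, Task Uniform, Task Zulu, Task Echo, Operation Lima, Operation Tango — 8 of them.
With 8 mandatory successors out of 11 operations total, the latest slot for Task November is 11−8 = 3, and it's reachable by doing all non-successors before Task November.

3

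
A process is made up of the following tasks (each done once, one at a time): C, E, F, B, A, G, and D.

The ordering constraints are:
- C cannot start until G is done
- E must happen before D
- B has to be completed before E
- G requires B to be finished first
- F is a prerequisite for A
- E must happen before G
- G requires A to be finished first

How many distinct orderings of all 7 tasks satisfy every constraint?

The tasks with no prerequisites are F, B; any of them can be placed first.
Systematically extending each partial ordering one task at a time and counting, there are 22 complete orderings.

22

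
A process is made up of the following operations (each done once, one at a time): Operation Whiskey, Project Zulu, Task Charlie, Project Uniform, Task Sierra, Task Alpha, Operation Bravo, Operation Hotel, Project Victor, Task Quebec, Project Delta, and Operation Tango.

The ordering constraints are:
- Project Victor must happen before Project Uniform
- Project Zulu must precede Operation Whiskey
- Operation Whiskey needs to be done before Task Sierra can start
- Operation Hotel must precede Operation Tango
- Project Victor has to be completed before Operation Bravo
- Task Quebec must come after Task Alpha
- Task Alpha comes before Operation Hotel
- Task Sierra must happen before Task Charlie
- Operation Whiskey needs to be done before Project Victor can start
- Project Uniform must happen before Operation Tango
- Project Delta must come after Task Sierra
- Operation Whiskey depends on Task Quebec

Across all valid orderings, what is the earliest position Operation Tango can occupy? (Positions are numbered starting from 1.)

8

The operations that are forced before Operation Tango, directly or transitively, are Operation Whiskey, Project Zulu, Project Uniform, Task Alpha, Operation Hotel, Project Victor, Task Quebec. That's 7 operations.
With 7 mandatory predecessors, the earliest Operation Tango can sit is position 7+1 = 8, and placing just those 7 first achieves it.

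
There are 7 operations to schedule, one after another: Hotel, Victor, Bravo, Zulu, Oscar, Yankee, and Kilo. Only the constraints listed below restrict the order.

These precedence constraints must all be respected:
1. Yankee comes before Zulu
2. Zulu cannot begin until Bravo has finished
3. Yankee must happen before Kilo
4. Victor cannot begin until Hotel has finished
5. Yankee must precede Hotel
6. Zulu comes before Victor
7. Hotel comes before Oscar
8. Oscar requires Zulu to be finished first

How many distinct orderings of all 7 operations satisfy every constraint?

56

2 operations have no prerequisites (Bravo, Yankee), so any of them could come first.
Counting all ways to extend the partial order to a total order gives 56.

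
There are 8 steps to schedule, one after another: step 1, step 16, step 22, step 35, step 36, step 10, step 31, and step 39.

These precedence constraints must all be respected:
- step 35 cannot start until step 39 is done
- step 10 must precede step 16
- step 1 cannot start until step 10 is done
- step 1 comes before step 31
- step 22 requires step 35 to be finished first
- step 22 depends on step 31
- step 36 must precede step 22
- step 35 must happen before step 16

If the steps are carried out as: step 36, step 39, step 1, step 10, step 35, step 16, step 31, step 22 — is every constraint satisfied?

No

Here step 10 comes after step 1.
That contradicts the constraint that step 10 must precede step 1.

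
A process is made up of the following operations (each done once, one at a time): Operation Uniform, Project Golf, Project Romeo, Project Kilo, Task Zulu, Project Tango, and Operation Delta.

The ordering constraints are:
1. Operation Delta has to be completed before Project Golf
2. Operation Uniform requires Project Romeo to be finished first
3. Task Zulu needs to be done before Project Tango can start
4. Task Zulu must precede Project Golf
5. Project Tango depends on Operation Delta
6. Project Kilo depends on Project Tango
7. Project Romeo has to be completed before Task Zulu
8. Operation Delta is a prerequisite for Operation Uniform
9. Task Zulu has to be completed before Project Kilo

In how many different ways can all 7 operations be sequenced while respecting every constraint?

2 operations have no prerequisites (Project Romeo, Operation Delta), so any of them could come first.
Enumerating by repeatedly choosing an available operation (one whose prerequisites are all placed) gives 42 distinct complete orderings.

42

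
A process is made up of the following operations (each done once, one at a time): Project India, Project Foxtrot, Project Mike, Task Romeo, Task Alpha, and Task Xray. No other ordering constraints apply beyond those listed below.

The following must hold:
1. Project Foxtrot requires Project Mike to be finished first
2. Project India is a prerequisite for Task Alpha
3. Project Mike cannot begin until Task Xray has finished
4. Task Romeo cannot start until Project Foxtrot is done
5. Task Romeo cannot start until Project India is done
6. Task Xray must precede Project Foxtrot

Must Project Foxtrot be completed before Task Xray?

In fact the dependencies run the other way: Task Xray → Project Foxtrot.
So Project Foxtrot does not have to come before Task Xray — it cannot.

No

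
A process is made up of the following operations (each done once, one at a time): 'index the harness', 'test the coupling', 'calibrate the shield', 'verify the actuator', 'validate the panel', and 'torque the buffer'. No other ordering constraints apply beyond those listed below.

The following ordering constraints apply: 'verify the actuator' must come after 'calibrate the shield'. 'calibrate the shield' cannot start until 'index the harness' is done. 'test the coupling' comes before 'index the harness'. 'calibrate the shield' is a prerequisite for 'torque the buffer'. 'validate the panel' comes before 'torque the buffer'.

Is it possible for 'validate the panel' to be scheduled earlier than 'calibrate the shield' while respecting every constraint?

The constraints leave 'validate the panel' and 'calibrate the shield' unordered relative to each other; nothing requires 'calibrate the shield' earlier.
So a valid ordering placing 'validate the panel' earlier than 'calibrate the shield' exists.

Yes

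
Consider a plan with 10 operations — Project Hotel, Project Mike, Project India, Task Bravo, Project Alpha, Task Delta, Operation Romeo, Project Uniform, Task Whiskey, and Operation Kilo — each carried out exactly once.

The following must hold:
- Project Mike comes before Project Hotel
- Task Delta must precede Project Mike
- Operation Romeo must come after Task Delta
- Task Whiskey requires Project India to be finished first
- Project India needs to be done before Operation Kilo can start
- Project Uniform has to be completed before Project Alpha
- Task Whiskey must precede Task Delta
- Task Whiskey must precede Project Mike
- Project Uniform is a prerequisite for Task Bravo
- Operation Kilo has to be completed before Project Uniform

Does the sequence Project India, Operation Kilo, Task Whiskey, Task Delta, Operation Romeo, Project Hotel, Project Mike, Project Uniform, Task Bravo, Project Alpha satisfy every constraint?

No

Here Project Mike comes after Project Hotel.
But one of the constraints requires Project Mike before Project Hotel, so this ordering violates it.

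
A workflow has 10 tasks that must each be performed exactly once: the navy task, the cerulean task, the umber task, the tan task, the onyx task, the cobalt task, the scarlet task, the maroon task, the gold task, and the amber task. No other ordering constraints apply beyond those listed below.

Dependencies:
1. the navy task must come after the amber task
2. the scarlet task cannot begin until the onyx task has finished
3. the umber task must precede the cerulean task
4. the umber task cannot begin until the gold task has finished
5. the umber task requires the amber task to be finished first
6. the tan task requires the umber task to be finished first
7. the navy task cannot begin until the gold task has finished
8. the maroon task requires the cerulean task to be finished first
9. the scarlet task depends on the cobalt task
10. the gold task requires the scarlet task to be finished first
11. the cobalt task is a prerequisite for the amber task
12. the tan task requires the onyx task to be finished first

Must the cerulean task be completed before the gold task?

There is a chain the gold task → the umber task → the cerulean task, which puts the gold task before the cerulean task.
So the cerulean task never precedes the gold task.

No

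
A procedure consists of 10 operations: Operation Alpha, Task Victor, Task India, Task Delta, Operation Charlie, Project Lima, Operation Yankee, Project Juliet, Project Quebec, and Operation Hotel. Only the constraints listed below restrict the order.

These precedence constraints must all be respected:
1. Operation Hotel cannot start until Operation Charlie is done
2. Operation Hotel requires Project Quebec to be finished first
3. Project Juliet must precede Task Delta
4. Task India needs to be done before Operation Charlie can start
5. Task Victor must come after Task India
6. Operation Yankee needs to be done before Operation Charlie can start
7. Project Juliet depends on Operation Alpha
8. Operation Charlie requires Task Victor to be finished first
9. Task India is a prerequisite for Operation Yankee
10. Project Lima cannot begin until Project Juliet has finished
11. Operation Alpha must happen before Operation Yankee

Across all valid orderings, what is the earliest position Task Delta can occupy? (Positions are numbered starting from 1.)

3

Every operation that must precede Task Delta has to come before it. Tracing all chains that end at Task Delta, those operations are: Operation Alpha, Project Juliet — 2 in total.
So at minimum 2 operations come before Task Delta, putting Task Delta no earlier than position 3. That position is achievable by scheduling exactly those predecessors first.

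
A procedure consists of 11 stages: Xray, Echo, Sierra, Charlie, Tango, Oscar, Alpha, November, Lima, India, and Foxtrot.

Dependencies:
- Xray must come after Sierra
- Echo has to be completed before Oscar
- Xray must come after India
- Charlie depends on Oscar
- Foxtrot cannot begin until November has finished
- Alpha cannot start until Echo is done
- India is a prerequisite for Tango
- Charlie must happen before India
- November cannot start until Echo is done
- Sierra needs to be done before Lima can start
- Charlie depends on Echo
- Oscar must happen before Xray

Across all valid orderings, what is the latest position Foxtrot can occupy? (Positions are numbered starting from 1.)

Nothing depends on Foxtrot, so it can be the final stage, position 11.

11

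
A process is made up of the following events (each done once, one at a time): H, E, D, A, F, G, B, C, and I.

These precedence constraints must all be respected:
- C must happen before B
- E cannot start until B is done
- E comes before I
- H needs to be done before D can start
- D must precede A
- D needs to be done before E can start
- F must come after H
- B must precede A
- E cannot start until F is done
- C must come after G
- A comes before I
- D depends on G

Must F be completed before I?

Yes

Chaining the stated constraints: F → E → I.
That forces F before I in every valid schedule.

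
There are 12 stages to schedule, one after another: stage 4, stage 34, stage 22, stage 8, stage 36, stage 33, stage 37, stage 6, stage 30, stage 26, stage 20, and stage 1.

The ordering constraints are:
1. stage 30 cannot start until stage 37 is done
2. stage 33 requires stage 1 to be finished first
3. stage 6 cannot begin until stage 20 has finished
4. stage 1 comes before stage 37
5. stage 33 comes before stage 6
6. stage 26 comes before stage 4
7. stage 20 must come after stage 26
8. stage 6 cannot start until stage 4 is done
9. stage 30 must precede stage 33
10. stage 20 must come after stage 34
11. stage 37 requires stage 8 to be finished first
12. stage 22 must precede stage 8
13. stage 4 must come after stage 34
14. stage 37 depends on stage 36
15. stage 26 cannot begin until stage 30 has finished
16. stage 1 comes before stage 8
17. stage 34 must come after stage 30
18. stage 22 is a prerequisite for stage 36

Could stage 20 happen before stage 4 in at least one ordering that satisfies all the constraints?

Yes

Nothing in the constraints forces stage 4 before stage 20 — there is no chain from stage 4 to stage 20.
That means at least one valid schedule has stage 20 before stage 4.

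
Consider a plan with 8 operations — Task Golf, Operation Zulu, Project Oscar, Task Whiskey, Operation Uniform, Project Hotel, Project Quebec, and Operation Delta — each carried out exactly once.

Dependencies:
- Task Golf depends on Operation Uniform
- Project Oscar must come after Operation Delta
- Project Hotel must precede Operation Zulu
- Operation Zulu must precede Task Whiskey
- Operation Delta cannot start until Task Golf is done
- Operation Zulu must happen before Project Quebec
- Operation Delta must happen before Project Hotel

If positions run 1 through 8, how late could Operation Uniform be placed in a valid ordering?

1

Every operation that must follow Operation Uniform has to come after it. Tracing all chains starting from Operation Uniform, those operations are: Task Golf, Operation Zulu, Project Oscar, Task Whiskey, Project Hotel, Project Quebec, Operation Delta — 7 in total.
With 7 mandatory successors out of 8 operations total, the latest slot for Operation Uniform is 8−7 = 1, and it's reachable by doing all non-successors before Operation Uniform.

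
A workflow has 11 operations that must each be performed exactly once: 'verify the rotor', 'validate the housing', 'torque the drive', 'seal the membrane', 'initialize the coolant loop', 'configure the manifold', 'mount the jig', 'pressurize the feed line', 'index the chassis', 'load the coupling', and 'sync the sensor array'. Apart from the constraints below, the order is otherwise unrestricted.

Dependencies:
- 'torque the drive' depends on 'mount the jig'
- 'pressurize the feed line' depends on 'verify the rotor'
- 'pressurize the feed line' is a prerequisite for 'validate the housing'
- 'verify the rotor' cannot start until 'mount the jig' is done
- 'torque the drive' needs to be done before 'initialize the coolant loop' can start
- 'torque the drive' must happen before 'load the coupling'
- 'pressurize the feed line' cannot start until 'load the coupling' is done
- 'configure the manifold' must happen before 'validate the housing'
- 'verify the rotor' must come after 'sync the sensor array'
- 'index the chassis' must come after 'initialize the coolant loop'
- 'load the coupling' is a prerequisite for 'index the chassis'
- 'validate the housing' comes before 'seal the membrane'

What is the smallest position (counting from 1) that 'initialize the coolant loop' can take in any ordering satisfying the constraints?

Every operation that must precede 'initialize the coolant loop' has to come before it. Tracing all chains that end at 'initialize the coolant loop', those operations are: 'torque the drive', 'mount the jig' — 2 in total.
With 2 mandatory predecessors, the earliest 'initialize the coolant loop' can sit is position 2+1 = 3, and placing just those 2 first achieves it.

3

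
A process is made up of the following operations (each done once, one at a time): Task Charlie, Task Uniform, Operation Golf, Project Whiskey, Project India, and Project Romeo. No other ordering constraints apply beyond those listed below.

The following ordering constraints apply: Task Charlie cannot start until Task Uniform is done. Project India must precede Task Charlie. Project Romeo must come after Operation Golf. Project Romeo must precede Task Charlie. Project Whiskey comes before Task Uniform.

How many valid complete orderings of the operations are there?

3 operations have no prerequisites (Operation Golf, Project Whiskey, Project India), so any of them could come first.
Systematically extending each partial ordering one operation at a time and counting, there are 30 complete orderings.

30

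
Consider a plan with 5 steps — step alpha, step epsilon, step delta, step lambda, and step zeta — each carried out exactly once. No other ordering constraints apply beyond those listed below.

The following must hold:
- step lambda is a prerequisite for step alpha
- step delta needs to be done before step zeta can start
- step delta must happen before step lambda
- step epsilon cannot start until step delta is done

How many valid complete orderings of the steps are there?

Only step delta has no prerequisites, so it must go first.
Counting all ways to extend the partial order to a total order gives 12.

12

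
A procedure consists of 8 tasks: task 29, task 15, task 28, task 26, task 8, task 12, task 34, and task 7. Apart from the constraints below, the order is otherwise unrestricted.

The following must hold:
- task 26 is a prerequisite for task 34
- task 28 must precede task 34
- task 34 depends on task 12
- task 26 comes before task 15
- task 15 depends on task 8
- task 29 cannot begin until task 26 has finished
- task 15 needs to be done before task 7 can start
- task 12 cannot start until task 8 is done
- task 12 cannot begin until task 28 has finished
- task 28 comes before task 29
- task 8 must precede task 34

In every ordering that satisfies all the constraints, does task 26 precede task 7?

There is a constraint chain task 26 → task 15 → task 7.
That forces task 26 before task 7 in every valid schedule.

Yes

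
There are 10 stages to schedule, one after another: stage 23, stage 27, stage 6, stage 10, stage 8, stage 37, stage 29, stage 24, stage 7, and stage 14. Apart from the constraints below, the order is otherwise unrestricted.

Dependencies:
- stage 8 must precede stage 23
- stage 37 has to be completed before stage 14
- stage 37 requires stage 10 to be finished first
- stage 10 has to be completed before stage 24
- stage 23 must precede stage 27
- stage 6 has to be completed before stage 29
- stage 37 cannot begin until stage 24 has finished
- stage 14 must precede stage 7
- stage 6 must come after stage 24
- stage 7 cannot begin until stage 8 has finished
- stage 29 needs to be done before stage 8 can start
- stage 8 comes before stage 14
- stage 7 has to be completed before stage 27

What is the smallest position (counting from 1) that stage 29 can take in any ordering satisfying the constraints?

4

Working backwards through the constraints from stage 29, its full set of required predecessors is stage 6, stage 10, stage 24 — 3 of them.
With 3 mandatory predecessors, the earliest stage 29 can sit is position 3+1 = 4, and placing just those 3 first achieves it.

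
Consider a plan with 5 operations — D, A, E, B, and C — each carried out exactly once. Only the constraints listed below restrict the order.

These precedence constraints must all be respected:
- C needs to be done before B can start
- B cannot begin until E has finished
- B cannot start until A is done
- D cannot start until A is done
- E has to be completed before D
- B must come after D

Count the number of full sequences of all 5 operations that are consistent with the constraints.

8

The operations with no prerequisites are A, E, C; any of them can be placed first.
Systematically extending each partial ordering one operation at a time and counting, there are 8 complete orderings.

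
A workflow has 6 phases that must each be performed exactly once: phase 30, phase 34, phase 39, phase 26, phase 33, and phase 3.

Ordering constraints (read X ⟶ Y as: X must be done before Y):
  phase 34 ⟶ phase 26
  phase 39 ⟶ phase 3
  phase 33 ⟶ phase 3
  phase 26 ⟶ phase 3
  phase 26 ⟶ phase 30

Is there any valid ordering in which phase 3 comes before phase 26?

No

Following phase 26 → phase 3, phase 26 must precede phase 3 in every valid ordering.
So no valid ordering can have phase 3 before phase 26.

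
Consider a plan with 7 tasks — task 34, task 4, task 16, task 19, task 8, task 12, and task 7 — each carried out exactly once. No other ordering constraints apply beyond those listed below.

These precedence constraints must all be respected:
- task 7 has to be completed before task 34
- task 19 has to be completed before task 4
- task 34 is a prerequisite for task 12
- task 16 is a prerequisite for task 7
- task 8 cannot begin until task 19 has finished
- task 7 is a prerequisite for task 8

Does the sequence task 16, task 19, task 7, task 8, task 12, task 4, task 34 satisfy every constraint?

No

Here task 34 comes after task 12.
But one of the constraints requires task 34 before task 12, so this ordering violates it.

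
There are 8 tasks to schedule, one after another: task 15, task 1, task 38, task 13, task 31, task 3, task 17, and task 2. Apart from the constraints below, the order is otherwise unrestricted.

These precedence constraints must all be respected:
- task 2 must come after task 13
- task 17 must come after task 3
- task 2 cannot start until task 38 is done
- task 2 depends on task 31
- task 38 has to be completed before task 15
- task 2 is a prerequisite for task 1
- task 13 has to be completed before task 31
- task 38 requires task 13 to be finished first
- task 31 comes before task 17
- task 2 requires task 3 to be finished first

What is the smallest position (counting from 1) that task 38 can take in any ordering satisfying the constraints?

The only task forced before task 38 (directly or transitively) is task 13.
With 1 mandatory predecessor, the earliest task 38 can sit is position 1+1 = 2, and placing just that one first achieves it.

2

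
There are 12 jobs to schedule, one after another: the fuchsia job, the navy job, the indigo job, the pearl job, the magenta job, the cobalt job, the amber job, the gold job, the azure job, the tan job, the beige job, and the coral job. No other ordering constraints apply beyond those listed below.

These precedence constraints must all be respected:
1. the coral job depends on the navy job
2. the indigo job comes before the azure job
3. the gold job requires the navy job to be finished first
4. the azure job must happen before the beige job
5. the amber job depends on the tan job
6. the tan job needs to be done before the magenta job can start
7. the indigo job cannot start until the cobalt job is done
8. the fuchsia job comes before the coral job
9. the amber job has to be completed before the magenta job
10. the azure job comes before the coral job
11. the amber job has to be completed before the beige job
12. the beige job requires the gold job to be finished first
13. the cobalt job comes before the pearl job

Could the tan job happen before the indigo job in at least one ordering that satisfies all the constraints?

The constraints leave the tan job and the indigo job unordered relative to each other; nothing requires the indigo job earlier.
So a valid ordering placing the tan job earlier than the indigo job exists.

Yes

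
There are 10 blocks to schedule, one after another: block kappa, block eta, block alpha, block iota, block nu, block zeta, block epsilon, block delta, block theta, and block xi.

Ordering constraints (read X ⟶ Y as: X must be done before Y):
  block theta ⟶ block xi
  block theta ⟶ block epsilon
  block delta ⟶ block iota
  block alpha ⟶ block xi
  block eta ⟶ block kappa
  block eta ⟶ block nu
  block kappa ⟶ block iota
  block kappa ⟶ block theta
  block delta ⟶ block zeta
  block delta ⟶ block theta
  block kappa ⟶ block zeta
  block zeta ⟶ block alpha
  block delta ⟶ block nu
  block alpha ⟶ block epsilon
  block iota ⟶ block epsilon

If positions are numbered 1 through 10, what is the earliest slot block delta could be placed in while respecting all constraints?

Block delta has no prerequisites at all, so it can go in position 1.

1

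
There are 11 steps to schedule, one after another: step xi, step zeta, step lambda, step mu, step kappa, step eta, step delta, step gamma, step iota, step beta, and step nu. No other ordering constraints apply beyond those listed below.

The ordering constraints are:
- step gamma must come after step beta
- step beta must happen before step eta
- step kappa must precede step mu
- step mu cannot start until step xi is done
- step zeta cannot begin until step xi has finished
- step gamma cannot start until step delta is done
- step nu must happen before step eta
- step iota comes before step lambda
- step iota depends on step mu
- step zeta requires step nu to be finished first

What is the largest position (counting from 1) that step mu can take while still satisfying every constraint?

The steps that are forced after step mu, directly or by a chain of constraints, are step lambda, step iota. That's 2 steps.
So at least 2 steps follow step mu, putting step mu no later than position 9. That position is achievable by scheduling everything else first.

9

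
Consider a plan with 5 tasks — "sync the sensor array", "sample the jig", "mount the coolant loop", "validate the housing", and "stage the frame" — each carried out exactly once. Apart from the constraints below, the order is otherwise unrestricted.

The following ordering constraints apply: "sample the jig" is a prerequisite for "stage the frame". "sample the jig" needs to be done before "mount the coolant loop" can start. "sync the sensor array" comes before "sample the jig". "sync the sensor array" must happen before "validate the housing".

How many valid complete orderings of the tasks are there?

8

Only "sync the sensor array" has no prerequisites, so it must go first.
Systematically extending each partial ordering one task at a time and counting, there are 8 complete orderings.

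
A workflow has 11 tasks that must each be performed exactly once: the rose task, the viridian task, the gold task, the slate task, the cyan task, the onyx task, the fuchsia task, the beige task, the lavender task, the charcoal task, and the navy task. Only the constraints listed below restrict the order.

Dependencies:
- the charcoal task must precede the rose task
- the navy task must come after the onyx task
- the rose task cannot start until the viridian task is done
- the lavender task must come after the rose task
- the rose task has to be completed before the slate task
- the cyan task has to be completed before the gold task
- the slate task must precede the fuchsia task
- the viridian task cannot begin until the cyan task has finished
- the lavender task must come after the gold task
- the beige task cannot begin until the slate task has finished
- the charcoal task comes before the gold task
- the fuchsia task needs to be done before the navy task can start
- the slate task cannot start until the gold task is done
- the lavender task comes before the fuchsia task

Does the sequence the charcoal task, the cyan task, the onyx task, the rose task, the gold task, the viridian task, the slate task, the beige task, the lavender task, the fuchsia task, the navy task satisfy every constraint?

The sequence places the rose task ahead of the viridian task.
But one of the constraints requires the viridian task before the rose task, so this ordering violates it.

No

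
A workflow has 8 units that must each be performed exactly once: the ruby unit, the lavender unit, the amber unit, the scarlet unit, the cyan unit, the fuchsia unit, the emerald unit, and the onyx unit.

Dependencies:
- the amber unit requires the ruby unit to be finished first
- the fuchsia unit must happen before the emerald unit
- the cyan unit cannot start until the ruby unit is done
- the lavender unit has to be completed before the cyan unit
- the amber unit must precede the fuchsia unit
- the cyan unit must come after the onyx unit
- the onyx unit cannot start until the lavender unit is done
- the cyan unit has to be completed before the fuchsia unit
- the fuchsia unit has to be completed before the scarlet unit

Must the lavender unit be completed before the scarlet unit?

Chaining the stated constraints: the lavender unit → the cyan unit → the fuchsia unit → the scarlet unit.
So the lavender unit must precede the scarlet unit in any valid ordering.

Yes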